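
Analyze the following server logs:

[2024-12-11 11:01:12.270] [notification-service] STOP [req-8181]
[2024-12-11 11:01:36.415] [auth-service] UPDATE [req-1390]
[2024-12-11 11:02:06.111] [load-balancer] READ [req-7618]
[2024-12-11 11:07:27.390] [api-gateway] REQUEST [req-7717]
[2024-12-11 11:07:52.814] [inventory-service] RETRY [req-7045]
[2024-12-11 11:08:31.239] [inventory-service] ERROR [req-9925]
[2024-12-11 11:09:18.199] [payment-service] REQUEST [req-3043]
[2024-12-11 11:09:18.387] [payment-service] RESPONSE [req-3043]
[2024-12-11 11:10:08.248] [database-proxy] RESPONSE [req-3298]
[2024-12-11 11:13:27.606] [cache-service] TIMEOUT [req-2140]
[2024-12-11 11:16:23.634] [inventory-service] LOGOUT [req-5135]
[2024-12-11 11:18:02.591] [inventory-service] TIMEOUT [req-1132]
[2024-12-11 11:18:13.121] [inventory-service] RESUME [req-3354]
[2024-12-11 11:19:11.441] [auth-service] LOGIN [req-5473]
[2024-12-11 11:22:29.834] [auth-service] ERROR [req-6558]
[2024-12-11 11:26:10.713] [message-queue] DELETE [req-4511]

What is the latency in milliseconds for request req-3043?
188

To calculate latency:

1. Find REQUEST with id req-3043: 2024-12-11 11:09:18.199
2. Find RESPONSE with id req-3043: 2024-12-11 11:09:18.387
3. Latency: 2024-12-11 11:09:18.387 - 2024-12-11 11:09:18.199 = 188ms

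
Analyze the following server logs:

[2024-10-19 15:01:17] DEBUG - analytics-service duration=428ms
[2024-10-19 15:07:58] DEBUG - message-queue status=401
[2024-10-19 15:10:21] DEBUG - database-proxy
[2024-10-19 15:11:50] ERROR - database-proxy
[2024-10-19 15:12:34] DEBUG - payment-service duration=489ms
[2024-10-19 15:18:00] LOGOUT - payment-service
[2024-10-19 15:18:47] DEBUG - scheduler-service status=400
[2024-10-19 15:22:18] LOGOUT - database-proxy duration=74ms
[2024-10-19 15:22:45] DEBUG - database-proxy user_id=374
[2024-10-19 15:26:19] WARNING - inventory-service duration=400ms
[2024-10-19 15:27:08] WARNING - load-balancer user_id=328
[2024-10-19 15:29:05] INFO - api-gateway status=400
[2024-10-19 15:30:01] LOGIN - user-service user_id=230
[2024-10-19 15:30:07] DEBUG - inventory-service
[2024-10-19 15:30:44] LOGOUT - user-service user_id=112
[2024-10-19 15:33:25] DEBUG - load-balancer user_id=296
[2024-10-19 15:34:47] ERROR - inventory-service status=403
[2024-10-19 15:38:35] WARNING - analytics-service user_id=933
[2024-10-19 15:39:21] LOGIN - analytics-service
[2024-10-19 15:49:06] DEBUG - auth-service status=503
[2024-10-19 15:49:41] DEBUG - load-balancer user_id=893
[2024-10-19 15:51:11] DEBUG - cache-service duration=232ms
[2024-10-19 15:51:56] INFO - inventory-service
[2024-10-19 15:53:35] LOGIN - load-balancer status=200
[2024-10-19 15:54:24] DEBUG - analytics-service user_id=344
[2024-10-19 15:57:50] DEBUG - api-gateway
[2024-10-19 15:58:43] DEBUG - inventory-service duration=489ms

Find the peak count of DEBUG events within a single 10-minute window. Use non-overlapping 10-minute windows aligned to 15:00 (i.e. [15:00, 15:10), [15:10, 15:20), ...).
4

To find the burst window:

1. Divide the log period into non-overlapping 10-minute windows starting at 15:00
2. Count DEBUG events in each window
3. Find the window with maximum count
4. Maximum events in a window: 4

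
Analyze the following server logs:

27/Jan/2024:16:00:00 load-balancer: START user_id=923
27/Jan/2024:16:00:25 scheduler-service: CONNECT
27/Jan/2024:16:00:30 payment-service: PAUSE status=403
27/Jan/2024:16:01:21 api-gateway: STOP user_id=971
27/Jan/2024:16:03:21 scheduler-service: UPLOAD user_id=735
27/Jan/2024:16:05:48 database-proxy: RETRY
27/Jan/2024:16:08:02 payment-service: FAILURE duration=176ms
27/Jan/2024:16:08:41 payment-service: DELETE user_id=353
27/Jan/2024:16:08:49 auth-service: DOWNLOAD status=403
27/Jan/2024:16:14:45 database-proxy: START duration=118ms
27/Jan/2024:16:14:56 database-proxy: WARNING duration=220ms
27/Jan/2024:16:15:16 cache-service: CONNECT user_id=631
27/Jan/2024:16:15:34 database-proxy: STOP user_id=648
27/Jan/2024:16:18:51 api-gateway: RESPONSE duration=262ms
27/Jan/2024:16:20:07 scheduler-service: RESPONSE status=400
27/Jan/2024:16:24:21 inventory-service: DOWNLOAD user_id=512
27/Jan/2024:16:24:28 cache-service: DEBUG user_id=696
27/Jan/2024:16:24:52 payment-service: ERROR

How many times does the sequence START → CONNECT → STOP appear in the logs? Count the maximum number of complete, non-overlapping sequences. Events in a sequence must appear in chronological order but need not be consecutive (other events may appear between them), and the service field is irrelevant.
2

To count sequences:

1. Look for pattern: START → CONNECT → STOP
2. Greedily scan the log in chronological order, matching each sequence element in turn (ignoring service)
3. Each time the full pattern completes, increment the count and restart matching from the next event
4. Complete non-overlapping sequences found: 2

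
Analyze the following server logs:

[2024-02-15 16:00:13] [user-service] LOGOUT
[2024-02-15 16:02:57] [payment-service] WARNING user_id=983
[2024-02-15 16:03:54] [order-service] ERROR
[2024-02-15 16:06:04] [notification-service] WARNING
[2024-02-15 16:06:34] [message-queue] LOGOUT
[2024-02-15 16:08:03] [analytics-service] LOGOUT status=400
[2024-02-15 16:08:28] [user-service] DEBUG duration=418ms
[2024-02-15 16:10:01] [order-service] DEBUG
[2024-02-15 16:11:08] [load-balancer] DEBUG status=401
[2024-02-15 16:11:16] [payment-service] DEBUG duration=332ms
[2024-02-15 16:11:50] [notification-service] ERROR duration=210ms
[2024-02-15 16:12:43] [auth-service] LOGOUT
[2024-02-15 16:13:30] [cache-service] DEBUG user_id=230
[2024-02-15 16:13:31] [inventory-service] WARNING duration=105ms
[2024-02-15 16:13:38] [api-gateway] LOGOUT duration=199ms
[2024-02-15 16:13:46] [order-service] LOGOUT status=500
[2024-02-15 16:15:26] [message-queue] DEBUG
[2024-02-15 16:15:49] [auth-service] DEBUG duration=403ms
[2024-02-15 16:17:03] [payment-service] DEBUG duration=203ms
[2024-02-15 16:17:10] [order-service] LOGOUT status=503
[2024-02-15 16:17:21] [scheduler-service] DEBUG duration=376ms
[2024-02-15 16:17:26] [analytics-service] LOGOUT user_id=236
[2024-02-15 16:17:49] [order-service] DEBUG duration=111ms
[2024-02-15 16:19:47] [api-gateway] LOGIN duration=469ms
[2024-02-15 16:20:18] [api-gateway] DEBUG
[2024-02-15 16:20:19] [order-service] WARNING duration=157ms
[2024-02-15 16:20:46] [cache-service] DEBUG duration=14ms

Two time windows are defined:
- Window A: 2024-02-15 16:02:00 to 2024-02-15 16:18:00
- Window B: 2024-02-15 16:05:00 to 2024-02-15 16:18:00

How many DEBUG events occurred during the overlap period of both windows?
10

To find overlap events:

1. Window A: 2024-02-15 16:02:00 to 2024-02-15 16:18:00
2. Window B: 2024-02-15 16:05:00 to 2024-02-15 16:18:00
3. Overlap period: 2024-02-15 16:05:00 to 2024-02-15 16:18:00
4. Count DEBUG events in overlap: 10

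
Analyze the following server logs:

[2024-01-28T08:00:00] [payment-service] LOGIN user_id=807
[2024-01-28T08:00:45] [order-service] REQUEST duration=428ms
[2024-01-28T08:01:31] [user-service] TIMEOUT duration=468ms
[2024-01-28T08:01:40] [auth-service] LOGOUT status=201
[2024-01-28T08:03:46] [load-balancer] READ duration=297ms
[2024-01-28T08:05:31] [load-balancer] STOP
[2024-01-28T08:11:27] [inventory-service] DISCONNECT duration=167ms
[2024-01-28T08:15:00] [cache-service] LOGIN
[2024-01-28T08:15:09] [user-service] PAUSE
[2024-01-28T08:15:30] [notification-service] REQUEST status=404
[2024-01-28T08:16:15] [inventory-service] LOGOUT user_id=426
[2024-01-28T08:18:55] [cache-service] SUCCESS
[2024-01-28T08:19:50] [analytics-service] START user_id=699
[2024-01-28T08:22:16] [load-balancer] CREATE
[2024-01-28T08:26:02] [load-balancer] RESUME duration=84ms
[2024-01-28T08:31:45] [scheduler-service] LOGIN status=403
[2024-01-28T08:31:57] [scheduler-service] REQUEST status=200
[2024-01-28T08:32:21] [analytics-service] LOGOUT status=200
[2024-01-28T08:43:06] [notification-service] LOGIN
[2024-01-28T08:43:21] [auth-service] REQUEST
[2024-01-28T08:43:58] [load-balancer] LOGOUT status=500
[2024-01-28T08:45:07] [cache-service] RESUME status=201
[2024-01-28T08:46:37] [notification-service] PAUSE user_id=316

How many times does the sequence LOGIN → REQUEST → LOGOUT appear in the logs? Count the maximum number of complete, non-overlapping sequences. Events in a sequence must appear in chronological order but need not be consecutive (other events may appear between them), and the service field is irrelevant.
4

To count sequences:

1. Look for pattern: LOGIN → REQUEST → LOGOUT
2. Greedily scan the log in chronological order, matching each sequence element in turn (ignoring service)
3. Each time the full pattern completes, increment the count and restart matching from the next event
4. Complete non-overlapping sequences found: 4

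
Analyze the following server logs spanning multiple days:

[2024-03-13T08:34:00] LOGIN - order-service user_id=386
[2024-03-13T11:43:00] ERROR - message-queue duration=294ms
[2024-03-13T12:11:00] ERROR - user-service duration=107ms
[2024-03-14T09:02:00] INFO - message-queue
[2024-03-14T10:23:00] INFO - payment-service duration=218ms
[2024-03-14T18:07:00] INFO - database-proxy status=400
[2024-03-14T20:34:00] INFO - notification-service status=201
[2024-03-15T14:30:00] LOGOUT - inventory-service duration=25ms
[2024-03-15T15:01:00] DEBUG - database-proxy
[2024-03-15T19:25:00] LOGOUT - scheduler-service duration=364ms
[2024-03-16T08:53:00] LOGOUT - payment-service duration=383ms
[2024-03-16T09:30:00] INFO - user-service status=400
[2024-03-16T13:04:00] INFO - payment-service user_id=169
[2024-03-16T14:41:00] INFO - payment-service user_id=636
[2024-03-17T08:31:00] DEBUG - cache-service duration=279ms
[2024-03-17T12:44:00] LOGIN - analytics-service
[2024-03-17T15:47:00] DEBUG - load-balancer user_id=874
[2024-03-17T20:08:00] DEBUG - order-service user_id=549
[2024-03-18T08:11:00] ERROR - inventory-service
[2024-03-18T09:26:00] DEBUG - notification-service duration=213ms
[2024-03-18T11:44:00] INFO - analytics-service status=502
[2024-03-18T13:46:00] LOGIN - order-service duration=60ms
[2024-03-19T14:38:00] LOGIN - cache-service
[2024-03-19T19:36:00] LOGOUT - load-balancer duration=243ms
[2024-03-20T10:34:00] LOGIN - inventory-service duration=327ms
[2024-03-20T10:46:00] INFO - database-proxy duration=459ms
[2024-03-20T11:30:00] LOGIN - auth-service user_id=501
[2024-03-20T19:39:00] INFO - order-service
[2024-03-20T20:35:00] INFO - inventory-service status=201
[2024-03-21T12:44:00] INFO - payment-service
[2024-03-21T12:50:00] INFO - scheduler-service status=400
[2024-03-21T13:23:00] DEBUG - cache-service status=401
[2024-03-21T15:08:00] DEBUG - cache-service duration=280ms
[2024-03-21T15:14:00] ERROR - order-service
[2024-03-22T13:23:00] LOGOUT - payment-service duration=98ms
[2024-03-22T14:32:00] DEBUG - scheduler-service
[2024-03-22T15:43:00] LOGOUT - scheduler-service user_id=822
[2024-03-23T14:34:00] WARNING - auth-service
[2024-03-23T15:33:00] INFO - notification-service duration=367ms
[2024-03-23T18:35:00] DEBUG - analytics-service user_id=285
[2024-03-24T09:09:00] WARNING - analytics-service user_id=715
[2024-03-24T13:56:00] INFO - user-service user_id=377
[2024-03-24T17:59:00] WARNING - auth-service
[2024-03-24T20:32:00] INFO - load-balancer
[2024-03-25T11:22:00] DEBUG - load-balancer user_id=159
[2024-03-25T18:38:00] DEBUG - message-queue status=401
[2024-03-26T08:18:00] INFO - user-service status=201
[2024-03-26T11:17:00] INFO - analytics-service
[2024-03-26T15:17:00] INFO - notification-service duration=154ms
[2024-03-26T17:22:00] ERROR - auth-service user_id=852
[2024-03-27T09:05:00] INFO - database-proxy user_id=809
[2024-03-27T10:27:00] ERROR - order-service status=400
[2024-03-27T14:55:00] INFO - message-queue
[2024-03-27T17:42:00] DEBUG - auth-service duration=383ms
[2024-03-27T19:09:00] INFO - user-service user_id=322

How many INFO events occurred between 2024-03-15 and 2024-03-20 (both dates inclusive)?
7

To filter by date range:

1. Date range: 2024-03-15 through 2024-03-20, both dates inclusive
2. Filter for INFO events whose date falls in this range
3. Count matching events: 7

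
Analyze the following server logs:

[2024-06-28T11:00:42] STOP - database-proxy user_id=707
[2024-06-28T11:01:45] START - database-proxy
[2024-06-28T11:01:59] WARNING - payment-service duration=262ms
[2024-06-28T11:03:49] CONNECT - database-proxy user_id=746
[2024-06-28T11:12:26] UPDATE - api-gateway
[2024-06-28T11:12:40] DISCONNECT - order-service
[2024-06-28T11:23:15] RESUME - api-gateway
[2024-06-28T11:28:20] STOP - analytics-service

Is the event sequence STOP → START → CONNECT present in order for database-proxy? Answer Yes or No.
Yes

To verify sequence order:

1. Find all events in sequence STOP → START → CONNECT for database-proxy
2. Extract their timestamps
3. Check if timestamps are in ascending order
4. Result: Yes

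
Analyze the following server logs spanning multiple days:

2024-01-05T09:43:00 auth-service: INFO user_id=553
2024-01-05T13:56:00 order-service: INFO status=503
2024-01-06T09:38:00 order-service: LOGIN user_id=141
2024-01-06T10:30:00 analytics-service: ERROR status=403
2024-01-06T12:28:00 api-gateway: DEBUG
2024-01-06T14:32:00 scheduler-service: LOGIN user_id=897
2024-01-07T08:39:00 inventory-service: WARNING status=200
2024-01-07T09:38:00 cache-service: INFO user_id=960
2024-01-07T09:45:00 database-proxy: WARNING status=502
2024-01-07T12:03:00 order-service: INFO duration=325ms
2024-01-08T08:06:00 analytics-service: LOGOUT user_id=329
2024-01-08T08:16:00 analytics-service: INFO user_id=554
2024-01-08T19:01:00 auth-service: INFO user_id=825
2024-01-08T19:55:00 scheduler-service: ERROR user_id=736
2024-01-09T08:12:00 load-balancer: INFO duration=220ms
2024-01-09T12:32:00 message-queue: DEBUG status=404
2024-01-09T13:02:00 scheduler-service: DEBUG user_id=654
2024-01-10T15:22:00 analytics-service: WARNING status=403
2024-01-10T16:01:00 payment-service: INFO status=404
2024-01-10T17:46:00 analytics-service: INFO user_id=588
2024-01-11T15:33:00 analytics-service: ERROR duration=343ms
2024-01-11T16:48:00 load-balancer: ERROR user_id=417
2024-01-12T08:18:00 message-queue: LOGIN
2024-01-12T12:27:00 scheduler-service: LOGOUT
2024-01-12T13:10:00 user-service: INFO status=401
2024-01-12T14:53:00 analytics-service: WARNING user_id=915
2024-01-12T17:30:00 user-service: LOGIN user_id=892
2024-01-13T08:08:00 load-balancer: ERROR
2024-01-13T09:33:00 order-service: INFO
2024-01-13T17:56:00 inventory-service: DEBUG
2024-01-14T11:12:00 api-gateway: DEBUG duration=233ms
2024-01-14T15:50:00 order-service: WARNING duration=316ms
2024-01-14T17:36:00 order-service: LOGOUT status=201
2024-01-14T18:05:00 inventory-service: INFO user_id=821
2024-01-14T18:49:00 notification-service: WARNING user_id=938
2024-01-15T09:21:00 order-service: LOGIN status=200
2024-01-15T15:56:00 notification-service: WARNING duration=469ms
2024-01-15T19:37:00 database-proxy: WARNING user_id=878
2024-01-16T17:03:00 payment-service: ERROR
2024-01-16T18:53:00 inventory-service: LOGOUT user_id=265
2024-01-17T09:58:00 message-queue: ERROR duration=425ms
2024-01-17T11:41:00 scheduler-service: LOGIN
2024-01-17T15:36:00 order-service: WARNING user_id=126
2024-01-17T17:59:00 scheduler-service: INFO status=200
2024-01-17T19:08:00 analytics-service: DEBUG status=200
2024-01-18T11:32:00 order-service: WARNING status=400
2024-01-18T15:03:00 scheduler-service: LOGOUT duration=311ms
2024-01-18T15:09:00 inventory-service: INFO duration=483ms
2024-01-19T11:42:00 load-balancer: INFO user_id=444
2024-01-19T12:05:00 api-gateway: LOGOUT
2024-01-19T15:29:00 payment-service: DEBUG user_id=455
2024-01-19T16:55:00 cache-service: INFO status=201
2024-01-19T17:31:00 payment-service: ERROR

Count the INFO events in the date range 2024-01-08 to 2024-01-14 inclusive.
8

To filter by date range:

1. Date range: 2024-01-08 through 2024-01-14, both dates inclusive
2. Filter for INFO events whose date falls in this range
3. Count matching events: 8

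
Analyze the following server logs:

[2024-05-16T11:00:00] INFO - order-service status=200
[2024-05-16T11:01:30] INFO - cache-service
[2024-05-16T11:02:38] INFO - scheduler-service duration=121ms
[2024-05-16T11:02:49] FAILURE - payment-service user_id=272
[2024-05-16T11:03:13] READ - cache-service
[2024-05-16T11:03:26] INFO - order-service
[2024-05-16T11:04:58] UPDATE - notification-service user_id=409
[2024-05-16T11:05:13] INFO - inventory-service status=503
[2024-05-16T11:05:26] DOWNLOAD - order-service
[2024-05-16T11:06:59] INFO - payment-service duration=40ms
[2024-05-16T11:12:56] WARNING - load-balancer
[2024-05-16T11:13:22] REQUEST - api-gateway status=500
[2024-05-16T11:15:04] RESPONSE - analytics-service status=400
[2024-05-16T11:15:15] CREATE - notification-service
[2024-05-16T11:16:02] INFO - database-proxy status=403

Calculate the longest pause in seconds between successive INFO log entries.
543

To find the longest gap:

1. Extract all INFO events in chronological order
2. Calculate time differences between consecutive events
3. Find the maximum difference
4. Longest gap: 543 seconds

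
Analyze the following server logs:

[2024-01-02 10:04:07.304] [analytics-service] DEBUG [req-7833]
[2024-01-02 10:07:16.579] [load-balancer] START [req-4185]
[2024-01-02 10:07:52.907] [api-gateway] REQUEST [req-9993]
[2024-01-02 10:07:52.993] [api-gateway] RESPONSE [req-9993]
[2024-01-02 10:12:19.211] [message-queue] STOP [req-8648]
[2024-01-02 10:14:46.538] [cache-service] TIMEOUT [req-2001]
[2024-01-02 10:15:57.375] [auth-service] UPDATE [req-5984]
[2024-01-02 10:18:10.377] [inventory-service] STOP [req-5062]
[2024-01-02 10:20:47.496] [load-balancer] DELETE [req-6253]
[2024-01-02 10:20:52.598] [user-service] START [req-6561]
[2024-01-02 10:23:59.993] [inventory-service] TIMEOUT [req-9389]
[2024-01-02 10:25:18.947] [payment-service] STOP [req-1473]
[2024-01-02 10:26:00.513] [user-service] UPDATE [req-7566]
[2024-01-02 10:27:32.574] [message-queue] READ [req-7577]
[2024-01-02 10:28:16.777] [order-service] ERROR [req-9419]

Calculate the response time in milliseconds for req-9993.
86

To calculate latency:

1. Find REQUEST with id req-9993: 2024-01-02 10:07:52.907
2. Find RESPONSE with id req-9993: 2024-01-02 10:07:52.993
3. Latency: 2024-01-02 10:07:52.993 - 2024-01-02 10:07:52.907 = 86ms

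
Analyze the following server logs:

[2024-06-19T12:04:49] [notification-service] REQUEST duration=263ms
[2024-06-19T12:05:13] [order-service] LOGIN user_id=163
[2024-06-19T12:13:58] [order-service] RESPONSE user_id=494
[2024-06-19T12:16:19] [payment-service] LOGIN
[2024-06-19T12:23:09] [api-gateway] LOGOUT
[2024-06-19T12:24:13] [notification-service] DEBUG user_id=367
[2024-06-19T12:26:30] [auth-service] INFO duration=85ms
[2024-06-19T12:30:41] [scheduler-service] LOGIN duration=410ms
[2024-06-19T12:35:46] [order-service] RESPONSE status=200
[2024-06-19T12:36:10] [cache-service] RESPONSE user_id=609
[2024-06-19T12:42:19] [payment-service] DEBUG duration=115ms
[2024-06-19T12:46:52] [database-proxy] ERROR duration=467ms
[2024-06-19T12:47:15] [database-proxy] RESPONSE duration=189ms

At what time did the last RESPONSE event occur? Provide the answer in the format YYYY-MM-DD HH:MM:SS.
2024-06-19 12:47:15

To find the last event:

1. Filter for all RESPONSE events
2. Sort by timestamp
3. Select the last one
4. Timestamp: 2024-06-19 12:47:15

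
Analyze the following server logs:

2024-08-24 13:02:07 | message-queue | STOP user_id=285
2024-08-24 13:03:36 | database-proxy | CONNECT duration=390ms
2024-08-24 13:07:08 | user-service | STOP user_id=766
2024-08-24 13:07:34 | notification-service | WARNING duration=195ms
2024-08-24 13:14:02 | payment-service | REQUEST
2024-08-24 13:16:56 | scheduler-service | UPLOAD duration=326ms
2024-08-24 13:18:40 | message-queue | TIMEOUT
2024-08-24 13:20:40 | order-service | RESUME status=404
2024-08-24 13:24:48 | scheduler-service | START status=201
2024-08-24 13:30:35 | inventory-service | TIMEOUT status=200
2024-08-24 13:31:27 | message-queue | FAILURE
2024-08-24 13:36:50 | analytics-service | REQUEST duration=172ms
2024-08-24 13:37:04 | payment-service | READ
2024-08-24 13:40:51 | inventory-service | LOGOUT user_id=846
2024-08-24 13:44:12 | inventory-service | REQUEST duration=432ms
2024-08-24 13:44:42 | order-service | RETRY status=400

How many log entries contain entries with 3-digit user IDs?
3

To find matching entries:

1. Pattern to match: entries with 3-digit user IDs
2. Scan each log entry for the pattern
3. Count matches: 3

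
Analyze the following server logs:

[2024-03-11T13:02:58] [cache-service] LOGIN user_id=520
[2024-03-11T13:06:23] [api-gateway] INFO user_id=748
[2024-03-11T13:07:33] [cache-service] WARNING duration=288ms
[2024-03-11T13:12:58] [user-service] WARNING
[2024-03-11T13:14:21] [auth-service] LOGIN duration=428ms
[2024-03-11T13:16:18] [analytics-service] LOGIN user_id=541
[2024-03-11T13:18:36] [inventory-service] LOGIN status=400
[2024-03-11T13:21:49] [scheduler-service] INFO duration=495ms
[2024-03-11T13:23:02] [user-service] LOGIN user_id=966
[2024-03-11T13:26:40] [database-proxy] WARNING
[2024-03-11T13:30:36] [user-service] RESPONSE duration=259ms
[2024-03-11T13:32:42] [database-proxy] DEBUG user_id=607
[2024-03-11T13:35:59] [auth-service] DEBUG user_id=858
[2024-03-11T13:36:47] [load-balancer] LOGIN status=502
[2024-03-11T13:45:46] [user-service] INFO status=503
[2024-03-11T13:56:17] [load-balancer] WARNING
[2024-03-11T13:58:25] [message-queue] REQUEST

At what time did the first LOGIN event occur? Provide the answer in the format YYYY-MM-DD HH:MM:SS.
2024-03-11 13:02:58

To find the first event:

1. Filter for all LOGIN events
2. Sort by timestamp
3. Select the first one
4. Timestamp: 2024-03-11 13:02:58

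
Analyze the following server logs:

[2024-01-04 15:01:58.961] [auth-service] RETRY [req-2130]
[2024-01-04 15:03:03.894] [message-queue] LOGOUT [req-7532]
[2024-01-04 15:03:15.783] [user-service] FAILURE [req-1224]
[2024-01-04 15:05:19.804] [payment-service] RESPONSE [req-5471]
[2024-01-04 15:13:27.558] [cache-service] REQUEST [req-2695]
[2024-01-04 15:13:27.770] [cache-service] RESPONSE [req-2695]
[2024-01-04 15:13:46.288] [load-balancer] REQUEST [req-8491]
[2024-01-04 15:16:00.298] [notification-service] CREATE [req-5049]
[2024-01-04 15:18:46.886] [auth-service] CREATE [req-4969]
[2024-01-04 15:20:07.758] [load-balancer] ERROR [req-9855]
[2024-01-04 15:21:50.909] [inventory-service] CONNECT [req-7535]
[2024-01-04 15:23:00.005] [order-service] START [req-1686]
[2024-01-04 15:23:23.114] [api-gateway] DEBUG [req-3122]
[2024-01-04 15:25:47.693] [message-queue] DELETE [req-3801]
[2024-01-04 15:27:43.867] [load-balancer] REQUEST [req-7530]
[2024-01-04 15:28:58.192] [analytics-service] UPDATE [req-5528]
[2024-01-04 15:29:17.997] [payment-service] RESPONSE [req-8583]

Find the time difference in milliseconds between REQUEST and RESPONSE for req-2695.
212

To calculate latency:

1. Find REQUEST with id req-2695: 2024-01-04 15:13:27.558
2. Find RESPONSE with id req-2695: 2024-01-04 15:13:27.770
3. Latency: 2024-01-04 15:13:27.770 - 2024-01-04 15:13:27.558 = 212ms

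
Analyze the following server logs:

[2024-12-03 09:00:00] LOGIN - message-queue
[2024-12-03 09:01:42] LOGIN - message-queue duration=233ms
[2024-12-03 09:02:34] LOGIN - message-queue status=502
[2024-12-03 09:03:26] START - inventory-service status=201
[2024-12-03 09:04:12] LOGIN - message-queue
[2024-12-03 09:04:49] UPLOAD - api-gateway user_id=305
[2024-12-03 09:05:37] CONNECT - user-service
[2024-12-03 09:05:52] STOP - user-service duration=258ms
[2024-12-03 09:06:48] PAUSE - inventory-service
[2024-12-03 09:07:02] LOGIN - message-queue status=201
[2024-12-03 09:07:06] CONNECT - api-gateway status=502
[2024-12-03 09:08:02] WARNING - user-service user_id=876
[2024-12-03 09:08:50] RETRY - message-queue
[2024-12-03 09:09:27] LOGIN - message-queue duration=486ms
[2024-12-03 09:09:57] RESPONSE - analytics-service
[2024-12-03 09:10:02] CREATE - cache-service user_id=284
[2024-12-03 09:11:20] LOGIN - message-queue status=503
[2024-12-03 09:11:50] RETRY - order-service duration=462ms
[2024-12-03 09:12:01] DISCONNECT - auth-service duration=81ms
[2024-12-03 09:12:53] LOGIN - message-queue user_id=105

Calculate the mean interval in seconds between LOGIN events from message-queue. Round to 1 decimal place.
110.4

To calculate average interval:

1. Find all LOGIN events for message-queue in order
2. Calculate time gaps between consecutive events
3. Compute mean of gaps: 773 / 7 = 110.4 seconds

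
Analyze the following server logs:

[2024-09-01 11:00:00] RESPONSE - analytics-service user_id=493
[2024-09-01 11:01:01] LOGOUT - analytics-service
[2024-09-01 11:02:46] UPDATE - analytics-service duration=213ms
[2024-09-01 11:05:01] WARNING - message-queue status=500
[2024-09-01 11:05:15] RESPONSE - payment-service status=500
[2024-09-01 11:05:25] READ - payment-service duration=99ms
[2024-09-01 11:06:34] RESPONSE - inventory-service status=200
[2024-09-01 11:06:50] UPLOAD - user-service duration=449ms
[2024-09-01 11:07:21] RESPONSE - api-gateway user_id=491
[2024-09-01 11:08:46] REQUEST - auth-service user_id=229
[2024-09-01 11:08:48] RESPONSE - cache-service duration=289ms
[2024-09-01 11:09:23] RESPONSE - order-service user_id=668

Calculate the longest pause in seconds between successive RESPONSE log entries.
315

To find the longest gap:

1. Extract all RESPONSE events in chronological order
2. Calculate time differences between consecutive events
3. Find the maximum difference
4. Longest gap: 315 seconds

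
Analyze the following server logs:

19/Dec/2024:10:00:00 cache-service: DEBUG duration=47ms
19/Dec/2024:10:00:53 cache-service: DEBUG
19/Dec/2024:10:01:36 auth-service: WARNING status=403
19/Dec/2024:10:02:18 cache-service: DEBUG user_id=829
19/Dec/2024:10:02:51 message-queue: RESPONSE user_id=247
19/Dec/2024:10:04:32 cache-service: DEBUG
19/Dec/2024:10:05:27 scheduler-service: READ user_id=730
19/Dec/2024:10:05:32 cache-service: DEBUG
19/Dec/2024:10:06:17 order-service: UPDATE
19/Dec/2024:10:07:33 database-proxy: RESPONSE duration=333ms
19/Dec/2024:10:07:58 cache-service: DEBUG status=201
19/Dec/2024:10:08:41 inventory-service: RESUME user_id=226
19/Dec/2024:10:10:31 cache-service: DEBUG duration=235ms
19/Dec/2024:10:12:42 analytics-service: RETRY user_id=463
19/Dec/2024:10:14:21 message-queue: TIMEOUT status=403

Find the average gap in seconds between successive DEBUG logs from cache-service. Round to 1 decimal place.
105.2

To calculate average interval:

1. Find all DEBUG events for cache-service in order
2. Calculate time gaps between consecutive events
3. Compute mean of gaps: 631 / 6 = 105.2 seconds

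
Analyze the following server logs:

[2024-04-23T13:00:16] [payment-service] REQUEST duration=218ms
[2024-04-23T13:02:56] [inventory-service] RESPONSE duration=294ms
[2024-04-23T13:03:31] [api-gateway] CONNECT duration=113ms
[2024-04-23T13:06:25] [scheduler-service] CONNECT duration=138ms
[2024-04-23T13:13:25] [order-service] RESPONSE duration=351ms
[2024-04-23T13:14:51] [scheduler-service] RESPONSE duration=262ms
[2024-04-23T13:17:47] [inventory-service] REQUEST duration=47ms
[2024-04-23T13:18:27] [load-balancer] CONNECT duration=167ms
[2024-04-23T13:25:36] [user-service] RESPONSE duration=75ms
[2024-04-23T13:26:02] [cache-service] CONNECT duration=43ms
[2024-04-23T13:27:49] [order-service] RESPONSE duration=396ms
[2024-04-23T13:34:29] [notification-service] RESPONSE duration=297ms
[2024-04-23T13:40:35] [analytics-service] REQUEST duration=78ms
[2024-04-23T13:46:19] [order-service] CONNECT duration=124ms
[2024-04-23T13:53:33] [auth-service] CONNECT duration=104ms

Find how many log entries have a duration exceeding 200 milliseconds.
6

To count timeouts:

1. Threshold: 200ms
2. Extract duration from each log entry
3. Count entries where duration > 200
4. Timeout count: 6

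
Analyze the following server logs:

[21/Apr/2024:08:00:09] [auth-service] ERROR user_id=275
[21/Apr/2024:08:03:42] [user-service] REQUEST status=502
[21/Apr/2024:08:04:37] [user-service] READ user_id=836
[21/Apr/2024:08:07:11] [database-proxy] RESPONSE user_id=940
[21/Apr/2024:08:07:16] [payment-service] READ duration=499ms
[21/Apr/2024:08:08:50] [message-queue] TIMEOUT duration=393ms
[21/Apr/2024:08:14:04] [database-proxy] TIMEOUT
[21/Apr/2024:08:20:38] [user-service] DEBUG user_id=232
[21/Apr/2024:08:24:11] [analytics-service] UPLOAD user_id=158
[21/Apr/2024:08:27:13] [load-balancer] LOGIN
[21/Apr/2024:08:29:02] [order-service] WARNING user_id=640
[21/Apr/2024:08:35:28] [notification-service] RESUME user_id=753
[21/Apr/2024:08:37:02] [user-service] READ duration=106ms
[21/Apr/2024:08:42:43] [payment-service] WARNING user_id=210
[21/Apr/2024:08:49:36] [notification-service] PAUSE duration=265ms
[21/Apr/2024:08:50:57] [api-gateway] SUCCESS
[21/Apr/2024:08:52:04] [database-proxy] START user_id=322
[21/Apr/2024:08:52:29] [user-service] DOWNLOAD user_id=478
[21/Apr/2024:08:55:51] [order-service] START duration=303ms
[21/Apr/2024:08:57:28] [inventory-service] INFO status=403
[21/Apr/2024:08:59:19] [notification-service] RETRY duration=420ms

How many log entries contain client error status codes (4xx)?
1

To find matching entries:

1. Pattern to match: client error status codes (4xx)
2. Scan each log entry for the pattern
3. Count matches: 1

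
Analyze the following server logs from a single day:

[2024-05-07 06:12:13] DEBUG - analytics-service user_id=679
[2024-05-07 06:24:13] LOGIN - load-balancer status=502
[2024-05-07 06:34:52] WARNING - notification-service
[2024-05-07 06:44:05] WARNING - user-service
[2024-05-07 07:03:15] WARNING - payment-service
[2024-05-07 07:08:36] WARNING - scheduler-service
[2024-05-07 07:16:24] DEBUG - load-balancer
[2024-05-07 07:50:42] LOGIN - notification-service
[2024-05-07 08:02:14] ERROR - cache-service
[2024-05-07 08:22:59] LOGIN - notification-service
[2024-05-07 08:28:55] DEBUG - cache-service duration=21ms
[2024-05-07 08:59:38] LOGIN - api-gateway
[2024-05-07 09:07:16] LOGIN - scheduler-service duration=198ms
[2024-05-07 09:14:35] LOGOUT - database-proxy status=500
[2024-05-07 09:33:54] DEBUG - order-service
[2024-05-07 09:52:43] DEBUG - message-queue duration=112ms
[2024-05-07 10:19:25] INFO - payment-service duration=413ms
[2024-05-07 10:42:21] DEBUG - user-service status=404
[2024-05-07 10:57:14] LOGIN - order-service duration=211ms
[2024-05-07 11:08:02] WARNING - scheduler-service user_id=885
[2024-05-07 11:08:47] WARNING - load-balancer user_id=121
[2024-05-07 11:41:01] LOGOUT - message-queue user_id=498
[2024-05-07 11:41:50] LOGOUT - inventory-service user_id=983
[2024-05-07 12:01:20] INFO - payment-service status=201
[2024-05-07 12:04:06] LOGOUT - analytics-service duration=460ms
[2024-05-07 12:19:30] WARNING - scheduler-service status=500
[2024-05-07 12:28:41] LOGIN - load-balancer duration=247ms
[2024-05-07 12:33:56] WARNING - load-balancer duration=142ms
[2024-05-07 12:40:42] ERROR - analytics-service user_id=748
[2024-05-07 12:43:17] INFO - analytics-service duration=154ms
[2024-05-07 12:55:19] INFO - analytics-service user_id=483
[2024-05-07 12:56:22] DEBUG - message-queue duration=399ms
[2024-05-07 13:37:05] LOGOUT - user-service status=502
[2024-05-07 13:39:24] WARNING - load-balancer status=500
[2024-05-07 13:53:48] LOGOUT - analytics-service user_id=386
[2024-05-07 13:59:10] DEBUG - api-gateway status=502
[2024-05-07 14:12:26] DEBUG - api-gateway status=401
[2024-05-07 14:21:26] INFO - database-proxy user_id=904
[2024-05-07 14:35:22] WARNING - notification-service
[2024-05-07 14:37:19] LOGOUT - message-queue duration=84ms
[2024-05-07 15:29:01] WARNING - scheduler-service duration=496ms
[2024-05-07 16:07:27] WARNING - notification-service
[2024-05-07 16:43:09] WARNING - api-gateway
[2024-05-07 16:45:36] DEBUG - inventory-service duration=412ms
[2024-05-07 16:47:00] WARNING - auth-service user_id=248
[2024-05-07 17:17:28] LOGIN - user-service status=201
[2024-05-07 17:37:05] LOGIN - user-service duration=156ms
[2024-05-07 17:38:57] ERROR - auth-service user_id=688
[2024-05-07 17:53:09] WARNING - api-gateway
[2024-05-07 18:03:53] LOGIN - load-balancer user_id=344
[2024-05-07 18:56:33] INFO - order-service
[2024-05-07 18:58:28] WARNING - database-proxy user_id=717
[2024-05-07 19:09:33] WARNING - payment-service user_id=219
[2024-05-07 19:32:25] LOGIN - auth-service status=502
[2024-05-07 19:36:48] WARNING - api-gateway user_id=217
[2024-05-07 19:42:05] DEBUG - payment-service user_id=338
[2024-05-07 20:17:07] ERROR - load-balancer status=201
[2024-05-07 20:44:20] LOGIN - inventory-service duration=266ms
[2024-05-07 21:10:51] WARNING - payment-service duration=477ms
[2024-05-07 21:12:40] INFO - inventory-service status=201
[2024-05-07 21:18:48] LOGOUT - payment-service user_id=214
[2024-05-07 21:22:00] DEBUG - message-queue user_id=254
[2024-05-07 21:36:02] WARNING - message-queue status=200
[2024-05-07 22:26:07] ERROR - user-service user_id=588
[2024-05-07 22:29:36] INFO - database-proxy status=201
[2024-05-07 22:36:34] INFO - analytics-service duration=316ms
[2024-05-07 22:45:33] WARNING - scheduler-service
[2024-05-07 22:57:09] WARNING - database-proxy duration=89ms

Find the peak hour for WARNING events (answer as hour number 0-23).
16

To find the peak hour:

1. Group all WARNING events by hour
2. Count events in each hour
3. Find hour with maximum count
4. Peak hour: 16 (with 3 events)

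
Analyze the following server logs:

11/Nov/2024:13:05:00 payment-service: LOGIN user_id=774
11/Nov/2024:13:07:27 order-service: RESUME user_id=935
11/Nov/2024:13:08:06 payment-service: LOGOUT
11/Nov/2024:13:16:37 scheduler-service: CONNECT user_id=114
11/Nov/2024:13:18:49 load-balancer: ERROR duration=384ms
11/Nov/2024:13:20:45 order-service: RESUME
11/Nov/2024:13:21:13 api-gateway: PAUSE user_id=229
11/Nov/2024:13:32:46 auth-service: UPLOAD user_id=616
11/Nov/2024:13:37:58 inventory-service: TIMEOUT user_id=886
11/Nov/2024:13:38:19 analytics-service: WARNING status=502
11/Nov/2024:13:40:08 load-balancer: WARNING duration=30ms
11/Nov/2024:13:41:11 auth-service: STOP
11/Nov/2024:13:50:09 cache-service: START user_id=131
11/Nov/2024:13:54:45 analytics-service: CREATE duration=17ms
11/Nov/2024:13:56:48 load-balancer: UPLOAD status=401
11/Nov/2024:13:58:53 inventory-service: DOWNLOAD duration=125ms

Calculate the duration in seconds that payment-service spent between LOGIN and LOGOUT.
186

To calculate state duration:

1. Find LOGIN event for payment-service: 11/Nov/2024:13:05:00
2. Find LOGOUT event for payment-service: 11/Nov/2024:13:08:06
3. Calculate duration: 11/Nov/2024:13:08:06 - 11/Nov/2024:13:05:00 = 186 seconds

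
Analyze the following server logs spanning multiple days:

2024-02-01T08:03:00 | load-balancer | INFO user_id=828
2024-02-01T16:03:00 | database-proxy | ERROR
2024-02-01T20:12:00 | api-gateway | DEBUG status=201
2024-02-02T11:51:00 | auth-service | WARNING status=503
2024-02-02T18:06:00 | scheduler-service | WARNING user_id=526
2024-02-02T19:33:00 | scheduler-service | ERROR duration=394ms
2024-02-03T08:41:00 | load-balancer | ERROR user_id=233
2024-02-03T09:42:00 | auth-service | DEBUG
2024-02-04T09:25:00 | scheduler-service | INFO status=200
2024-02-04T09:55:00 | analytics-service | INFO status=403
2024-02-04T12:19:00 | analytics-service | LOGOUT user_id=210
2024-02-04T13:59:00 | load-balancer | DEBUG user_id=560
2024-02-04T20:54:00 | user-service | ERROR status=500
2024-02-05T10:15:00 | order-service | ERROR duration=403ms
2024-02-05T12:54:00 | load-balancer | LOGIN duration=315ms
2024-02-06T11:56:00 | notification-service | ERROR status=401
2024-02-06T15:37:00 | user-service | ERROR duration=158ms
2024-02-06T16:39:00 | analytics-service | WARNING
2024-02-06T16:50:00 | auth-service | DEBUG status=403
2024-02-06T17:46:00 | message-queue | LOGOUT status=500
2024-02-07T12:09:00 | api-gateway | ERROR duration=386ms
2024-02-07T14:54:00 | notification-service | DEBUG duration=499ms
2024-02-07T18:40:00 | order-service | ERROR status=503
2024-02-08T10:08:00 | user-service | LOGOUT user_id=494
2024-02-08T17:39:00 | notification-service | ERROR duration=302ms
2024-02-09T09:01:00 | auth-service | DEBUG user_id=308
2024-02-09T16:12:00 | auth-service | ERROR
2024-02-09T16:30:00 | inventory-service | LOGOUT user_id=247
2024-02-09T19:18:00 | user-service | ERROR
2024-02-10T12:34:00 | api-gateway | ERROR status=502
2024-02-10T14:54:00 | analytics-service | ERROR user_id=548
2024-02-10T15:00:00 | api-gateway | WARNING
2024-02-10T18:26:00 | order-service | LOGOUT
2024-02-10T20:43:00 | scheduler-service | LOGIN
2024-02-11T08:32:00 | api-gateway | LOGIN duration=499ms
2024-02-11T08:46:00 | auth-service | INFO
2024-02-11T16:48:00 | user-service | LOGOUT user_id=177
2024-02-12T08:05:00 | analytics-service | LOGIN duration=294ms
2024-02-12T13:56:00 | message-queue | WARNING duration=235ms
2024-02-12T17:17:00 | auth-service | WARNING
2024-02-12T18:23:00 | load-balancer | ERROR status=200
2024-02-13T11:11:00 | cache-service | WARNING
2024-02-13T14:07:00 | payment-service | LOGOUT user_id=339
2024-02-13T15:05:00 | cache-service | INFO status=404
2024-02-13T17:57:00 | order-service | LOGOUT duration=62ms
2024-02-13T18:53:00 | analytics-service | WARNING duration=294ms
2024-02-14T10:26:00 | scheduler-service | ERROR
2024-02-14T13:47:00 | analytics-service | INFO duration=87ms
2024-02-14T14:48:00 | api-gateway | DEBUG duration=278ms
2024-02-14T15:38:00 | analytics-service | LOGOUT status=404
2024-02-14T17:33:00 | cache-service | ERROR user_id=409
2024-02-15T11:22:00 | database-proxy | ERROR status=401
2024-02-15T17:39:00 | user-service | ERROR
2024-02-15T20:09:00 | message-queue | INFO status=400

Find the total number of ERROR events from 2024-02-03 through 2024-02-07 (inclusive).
7

To filter by date range:

1. Date range: 2024-02-03 through 2024-02-07, both dates inclusive
2. Filter for ERROR events whose date falls in this range
3. Count matching events: 7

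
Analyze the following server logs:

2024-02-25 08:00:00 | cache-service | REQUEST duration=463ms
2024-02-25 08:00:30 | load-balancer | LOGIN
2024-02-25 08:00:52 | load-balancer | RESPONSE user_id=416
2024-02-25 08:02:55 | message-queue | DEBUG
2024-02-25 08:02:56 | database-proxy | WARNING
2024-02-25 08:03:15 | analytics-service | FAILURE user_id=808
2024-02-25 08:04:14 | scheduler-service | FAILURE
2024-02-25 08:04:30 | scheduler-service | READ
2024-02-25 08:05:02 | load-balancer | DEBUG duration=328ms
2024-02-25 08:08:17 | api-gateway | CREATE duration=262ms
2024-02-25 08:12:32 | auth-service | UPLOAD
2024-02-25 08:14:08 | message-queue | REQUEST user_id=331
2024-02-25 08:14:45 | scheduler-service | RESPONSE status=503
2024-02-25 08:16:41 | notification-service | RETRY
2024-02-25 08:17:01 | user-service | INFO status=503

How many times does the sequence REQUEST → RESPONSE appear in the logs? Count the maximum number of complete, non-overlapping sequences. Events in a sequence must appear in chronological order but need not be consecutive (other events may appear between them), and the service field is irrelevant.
2

To count sequences:

1. Look for pattern: REQUEST → RESPONSE
2. Greedily scan the log in chronological order, matching each sequence element in turn (ignoring service)
3. Each time the full pattern completes, increment the count and restart matching from the next event
4. Complete non-overlapping sequences found: 2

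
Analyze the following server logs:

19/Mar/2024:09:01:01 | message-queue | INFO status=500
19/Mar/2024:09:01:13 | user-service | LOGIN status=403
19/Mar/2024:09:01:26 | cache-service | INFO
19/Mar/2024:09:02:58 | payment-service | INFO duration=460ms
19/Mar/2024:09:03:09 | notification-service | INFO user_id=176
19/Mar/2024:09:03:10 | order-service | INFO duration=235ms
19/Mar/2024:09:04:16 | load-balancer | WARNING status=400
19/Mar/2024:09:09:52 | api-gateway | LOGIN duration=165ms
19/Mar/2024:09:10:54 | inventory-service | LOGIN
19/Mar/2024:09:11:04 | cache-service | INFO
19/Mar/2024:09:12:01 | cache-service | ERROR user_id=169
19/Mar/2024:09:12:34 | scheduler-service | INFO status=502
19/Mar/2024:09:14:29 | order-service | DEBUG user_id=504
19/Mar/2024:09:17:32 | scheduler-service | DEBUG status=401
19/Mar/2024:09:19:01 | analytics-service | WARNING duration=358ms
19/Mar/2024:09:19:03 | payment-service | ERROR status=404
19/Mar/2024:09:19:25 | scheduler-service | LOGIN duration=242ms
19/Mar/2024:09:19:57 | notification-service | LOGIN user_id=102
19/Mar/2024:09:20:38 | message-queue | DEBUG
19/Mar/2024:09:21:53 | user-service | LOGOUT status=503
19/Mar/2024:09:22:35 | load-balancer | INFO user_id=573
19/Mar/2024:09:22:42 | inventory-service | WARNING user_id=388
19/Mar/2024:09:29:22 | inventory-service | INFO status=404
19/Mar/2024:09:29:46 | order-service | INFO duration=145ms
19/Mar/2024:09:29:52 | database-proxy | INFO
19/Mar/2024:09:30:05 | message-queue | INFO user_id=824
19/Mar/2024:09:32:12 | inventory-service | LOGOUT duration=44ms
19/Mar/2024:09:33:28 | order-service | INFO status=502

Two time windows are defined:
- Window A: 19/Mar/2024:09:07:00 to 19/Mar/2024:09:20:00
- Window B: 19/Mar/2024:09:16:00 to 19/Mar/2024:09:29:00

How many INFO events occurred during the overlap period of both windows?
0

To find overlap events:

1. Window A: 19/Mar/2024:09:07:00 to 19/Mar/2024:09:20:00
2. Window B: 19/Mar/2024:09:16:00 to 19/Mar/2024:09:29:00
3. Overlap period: 19/Mar/2024:09:16:00 to 19/Mar/2024:09:20:00
4. Count INFO events in overlap: 0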